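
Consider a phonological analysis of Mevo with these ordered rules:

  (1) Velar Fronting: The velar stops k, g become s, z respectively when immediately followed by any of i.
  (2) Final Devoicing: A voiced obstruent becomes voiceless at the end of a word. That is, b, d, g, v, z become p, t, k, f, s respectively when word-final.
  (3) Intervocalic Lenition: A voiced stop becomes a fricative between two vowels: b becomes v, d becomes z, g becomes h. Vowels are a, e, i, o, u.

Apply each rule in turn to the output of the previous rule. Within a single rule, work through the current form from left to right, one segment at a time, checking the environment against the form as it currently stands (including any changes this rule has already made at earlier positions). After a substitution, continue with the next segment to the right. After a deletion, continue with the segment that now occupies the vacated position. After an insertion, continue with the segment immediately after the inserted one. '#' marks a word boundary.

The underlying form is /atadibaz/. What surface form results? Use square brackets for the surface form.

(1) Velar Fronting: no change — [atadibaz]
(2) Final Devoicing: [atadibaz] → [atadibas]
(3) Intervocalic Lenition: [atadibas] → [atazivas]

[atazivas]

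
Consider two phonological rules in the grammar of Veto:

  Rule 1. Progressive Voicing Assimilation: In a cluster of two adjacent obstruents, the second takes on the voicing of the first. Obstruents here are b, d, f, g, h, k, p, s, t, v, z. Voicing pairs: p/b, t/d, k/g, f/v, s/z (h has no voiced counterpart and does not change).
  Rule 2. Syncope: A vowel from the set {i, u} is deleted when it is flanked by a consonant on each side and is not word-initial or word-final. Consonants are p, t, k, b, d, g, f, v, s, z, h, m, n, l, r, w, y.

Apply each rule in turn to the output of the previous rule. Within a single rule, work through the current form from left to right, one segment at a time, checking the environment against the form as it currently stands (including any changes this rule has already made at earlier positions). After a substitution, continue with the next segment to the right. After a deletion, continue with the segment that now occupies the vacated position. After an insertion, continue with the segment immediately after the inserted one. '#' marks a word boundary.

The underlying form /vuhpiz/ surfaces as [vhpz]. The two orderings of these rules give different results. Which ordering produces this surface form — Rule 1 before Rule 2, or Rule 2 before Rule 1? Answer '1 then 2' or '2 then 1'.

1 then 2

Order 1 then 2:
  1 Progressive Voicing Assimilation: no change — [vuhpiz]
  2 Syncope: [vuhpiz] → [vhpz]
  result: [vhpz]
Order 2 then 1:
  2 Syncope: [vuhpiz] → [vhpz]
  1 Progressive Voicing Assimilation: [vhpz] → [vhps]
  result: [vhps]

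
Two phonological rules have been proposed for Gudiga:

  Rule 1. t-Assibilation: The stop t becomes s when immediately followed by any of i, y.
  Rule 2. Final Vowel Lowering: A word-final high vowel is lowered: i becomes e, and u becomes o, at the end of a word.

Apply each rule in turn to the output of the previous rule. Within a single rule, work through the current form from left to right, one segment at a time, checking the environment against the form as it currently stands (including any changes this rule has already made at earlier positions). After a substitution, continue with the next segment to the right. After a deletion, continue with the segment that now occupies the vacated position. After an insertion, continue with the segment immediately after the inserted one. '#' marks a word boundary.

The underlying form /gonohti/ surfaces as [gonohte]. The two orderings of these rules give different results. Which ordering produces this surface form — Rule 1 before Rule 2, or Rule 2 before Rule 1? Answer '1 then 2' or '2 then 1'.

Order 1 then 2:
  1 t-Assibilation: [gonohti] → [gonohsi]
  2 Final Vowel Lowering: [gonohsi] → [gonohse]
  result: [gonohse]
Order 2 then 1:
  2 Final Vowel Lowering: [gonohti] → [gonohte]
  1 t-Assibilation: no change — [gonohte]
  result: [gonohte]

2 then 1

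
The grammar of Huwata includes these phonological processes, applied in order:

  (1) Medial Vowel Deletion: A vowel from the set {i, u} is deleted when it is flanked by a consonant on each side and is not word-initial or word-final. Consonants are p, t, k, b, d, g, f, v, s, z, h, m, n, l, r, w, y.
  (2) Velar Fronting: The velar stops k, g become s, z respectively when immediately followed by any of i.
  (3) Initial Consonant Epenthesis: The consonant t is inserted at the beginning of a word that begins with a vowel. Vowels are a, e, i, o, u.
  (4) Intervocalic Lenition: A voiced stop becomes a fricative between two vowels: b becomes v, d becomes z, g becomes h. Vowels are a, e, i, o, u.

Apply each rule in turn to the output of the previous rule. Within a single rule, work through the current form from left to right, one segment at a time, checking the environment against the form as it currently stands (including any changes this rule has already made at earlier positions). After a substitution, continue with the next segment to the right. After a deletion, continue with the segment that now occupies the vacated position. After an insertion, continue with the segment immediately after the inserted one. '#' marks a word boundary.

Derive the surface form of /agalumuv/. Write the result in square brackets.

(1) Medial Vowel Deletion: [agalumuv] → [agalmv]
(2) Velar Fronting: no change — [agalmv]
(3) Initial Consonant Epenthesis: [agalmv] → [tagalmv]
(4) Intervocalic Lenition: [tagalmv] → [tahalmv]

[tahalmv]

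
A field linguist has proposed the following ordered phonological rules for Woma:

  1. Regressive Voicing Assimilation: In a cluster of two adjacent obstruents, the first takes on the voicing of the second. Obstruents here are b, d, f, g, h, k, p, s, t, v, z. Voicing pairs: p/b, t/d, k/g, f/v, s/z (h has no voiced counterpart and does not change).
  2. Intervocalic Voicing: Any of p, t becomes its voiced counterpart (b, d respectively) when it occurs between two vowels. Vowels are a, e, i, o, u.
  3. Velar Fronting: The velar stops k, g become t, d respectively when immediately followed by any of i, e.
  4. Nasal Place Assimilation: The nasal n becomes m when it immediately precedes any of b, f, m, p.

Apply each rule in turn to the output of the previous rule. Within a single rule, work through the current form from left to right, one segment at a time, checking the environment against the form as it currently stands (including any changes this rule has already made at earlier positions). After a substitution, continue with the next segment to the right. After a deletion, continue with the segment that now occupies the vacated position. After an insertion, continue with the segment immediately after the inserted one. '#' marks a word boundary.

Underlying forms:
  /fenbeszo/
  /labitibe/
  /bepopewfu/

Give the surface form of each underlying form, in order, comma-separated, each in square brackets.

[fembezzo], [labidibe], [bebobewfu]

/fenbeszo/:
  1 Regressive Voicing Assimilation: [fenbeszo] → [fenbezzo]
  2 Intervocalic Voicing: no change — [fenbezzo]
  3 Velar Fronting: no change — [fenbezzo]
  4 Nasal Place Assimilation: [fenbezzo] → [fembezzo]
/labitibe/:
  1 Regressive Voicing Assimilation: no change — [labitibe]
  2 Intervocalic Voicing: [labitibe] → [labidibe]
  3 Velar Fronting: no change — [labidibe]
  4 Nasal Place Assimilation: no change — [labidibe]
/bepopewfu/:
  1 Regressive Voicing Assimilation: no change — [bepopewfu]
  2 Intervocalic Voicing: [bepopewfu] → [bebobewfu]
  3 Velar Fronting: no change — [bebobewfu]
  4 Nasal Place Assimilation: no change — [bebobewfu]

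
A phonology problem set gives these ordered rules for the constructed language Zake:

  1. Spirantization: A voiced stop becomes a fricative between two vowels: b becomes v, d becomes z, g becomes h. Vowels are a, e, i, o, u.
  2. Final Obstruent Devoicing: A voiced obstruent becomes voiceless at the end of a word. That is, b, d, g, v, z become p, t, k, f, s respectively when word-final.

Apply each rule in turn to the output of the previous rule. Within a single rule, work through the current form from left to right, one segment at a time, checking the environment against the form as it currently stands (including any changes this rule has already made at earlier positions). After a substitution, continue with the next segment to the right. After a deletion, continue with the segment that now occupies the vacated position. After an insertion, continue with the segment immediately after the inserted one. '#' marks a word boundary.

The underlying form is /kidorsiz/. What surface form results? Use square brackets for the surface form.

1 Spirantization: [kidorsiz] → [kizorsiz]
2 Final Obstruent Devoicing: [kizorsiz] → [kizorsis]

[kizorsis]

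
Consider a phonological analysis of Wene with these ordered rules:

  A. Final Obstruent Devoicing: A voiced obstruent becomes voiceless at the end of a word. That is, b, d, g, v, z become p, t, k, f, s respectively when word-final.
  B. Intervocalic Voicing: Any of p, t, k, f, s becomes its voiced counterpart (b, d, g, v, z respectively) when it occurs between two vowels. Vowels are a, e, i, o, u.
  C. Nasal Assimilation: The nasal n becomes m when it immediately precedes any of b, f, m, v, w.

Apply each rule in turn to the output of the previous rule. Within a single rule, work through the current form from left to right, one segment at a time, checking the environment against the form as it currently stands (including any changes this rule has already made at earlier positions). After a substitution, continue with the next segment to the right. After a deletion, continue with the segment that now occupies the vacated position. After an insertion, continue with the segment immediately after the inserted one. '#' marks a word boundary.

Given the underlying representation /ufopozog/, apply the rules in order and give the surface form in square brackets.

A Final Obstruent Devoicing: [ufopozog] → [ufopozok]
B Intervocalic Voicing: [ufopozok] → [uvobozok]
C Nasal Assimilation: no change — [uvobozok]

[uvobozok]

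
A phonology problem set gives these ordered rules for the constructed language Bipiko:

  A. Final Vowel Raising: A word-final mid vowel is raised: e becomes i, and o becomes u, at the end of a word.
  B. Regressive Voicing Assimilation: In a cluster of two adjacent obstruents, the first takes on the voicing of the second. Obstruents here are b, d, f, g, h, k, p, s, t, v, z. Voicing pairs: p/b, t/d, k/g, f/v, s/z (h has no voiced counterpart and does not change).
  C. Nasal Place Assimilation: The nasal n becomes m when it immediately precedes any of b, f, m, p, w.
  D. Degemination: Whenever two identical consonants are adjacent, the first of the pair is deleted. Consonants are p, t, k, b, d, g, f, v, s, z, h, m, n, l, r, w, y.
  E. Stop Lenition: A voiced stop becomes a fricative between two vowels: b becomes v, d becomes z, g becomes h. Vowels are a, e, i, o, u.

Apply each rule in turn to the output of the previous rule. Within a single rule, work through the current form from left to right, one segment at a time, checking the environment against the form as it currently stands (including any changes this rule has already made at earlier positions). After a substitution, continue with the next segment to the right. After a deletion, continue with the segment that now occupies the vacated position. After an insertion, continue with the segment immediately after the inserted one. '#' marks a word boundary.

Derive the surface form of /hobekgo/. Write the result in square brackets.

[hovehu]

A Final Vowel Raising: [hobekgo] → [hobekgu]
B Regressive Voicing Assimilation: [hobekgu] → [hobeggu]
C Nasal Place Assimilation: no change — [hobeggu]
D Degemination: [hobeggu] → [hobegu]
E Stop Lenition: [hobegu] → [hovehu]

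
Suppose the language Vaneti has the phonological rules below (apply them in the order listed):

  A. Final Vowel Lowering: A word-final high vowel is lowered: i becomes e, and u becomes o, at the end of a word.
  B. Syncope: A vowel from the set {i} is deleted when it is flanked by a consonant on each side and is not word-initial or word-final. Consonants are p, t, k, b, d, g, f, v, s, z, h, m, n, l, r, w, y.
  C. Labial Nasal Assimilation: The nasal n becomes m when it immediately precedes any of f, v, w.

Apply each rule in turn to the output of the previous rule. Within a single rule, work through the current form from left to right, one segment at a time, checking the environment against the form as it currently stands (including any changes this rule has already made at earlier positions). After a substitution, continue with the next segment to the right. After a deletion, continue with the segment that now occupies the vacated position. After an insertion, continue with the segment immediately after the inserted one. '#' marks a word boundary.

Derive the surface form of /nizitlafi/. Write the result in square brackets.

A Final Vowel Lowering: [nizitlafi] → [nizitlafe]
B Syncope: [nizitlafe] → [nztlafe]
C Labial Nasal Assimilation: no change — [nztlafe]

[nztlafe]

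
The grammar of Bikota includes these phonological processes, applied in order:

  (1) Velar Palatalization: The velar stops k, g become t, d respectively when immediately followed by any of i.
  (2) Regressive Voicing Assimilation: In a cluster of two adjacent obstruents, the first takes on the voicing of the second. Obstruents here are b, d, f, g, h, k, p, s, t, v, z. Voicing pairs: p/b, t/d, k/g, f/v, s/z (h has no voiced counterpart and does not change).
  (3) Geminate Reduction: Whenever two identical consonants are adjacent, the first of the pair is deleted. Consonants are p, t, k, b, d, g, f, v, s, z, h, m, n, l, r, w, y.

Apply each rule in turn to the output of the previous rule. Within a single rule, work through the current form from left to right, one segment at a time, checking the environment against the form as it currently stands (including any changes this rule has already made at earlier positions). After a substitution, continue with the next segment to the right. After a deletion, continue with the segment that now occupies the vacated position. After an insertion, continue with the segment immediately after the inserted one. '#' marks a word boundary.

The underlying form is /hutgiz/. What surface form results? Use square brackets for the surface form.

(1) Velar Palatalization: [hutgiz] → [hutdiz]
(2) Regressive Voicing Assimilation: [hutdiz] → [huddiz]
(3) Geminate Reduction: [huddiz] → [hudiz]

[hudiz]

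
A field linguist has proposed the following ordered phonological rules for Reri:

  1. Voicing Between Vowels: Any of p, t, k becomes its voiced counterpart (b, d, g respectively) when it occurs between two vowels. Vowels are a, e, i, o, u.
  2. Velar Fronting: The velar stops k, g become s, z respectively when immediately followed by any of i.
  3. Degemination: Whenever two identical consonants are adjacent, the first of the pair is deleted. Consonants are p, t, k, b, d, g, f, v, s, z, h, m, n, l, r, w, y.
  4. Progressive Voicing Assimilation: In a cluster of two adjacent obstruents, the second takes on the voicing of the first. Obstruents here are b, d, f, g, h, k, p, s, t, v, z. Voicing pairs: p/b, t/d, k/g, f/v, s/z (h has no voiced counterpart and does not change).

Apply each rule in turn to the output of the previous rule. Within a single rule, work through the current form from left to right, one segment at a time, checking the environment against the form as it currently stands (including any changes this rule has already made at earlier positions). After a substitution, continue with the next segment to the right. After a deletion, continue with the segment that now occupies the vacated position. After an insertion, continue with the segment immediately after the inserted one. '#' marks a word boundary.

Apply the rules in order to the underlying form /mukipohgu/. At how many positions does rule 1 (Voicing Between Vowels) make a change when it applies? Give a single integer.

1 Voicing Between Vowels: [mukipohgu] → [mugibohgu]
2 Velar Fronting: [mugibohgu] → [muzibohgu]
3 Degemination: no change — [muzibohgu]
4 Progressive Voicing Assimilation: [muzibohgu] → [muzibohku]
Rule 1 changed 2 position(s).

2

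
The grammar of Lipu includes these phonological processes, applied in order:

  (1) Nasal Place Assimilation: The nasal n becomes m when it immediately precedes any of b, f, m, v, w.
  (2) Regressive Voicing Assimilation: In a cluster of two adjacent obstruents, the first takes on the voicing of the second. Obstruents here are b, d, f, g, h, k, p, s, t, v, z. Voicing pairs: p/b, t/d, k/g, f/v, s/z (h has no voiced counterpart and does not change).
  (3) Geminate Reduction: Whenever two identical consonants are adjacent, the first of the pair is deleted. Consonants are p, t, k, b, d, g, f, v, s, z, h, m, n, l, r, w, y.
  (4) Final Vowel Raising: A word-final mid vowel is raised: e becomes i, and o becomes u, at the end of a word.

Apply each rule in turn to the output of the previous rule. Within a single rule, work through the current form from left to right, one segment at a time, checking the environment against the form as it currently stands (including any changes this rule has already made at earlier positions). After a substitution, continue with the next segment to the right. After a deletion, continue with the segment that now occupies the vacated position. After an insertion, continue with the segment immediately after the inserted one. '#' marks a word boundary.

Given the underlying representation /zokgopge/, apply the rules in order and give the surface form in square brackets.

[zogobgi]

(1) Nasal Place Assimilation: no change — [zokgopge]
(2) Regressive Voicing Assimilation: [zokgopge] → [zoggobge]
(3) Geminate Reduction: [zoggobge] → [zogobge]
(4) Final Vowel Raising: [zogobge] → [zogobgi]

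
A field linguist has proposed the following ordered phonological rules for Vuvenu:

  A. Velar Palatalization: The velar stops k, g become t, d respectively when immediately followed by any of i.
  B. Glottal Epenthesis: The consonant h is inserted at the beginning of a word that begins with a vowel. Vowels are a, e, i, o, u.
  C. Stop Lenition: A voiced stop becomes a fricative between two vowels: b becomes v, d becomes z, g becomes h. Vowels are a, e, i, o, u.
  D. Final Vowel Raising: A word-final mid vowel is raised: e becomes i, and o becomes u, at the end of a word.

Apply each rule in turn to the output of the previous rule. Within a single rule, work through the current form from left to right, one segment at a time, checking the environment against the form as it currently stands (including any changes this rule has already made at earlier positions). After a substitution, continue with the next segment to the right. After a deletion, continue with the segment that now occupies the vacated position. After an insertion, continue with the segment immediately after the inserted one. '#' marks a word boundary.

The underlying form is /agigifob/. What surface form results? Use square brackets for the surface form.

[hazizifob]

A Velar Palatalization: [agigifob] → [adidifob]
B Glottal Epenthesis: [adidifob] → [hadidifob]
C Stop Lenition: [hadidifob] → [hazizifob]
D Final Vowel Raising: no change — [hazizifob]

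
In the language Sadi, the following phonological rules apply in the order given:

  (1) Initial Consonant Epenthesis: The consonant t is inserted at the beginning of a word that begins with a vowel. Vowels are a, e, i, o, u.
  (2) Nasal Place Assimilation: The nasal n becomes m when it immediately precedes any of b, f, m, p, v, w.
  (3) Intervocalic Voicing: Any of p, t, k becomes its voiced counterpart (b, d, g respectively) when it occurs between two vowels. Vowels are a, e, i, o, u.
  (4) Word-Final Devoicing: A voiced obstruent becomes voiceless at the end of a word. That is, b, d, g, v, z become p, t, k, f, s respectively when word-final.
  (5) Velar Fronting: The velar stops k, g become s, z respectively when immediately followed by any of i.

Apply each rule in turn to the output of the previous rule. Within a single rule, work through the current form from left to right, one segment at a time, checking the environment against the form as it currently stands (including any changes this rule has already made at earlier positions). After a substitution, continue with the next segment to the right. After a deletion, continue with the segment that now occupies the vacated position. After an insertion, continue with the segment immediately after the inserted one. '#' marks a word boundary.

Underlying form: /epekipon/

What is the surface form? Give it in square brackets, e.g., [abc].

[tebezibon]

(1) Initial Consonant Epenthesis: [epekipon] → [tepekipon]
(2) Nasal Place Assimilation: no change — [tepekipon]
(3) Intervocalic Voicing: [tepekipon] → [tebegibon]
(4) Word-Final Devoicing: no change — [tebegibon]
(5) Velar Fronting: [tebegibon] → [tebezibon]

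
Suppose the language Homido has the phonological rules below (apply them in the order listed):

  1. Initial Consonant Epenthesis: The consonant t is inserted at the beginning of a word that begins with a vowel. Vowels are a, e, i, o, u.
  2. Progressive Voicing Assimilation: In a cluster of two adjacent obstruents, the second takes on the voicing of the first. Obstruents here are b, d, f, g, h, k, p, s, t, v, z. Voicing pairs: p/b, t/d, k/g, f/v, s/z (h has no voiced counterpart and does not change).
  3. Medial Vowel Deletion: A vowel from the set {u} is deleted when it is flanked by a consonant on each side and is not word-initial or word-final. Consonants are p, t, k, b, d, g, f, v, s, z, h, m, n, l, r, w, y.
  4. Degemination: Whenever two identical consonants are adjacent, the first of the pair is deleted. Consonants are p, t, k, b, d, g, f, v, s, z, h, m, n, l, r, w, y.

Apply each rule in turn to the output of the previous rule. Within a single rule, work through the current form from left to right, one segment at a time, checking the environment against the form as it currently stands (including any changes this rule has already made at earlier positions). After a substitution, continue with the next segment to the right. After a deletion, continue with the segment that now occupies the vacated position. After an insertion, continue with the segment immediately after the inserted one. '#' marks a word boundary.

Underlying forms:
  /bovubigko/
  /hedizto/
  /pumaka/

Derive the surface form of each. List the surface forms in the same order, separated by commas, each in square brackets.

/bovubigko/:
  1 Initial Consonant Epenthesis: no change — [bovubigko]
  2 Progressive Voicing Assimilation: [bovubigko] → [bovubiggo]
  3 Medial Vowel Deletion: [bovubiggo] → [bovbiggo]
  4 Degemination: [bovbiggo] → [bovbigo]
/hedizto/:
  1 Initial Consonant Epenthesis: no change — [hedizto]
  2 Progressive Voicing Assimilation: [hedizto] → [hedizdo]
  3 Medial Vowel Deletion: no change — [hedizdo]
  4 Degemination: no change — [hedizdo]
/pumaka/:
  1 Initial Consonant Epenthesis: no change — [pumaka]
  2 Progressive Voicing Assimilation: no change — [pumaka]
  3 Medial Vowel Deletion: [pumaka] → [pmaka]
  4 Degemination: no change — [pmaka]

[bovbigo], [hedizdo], [pmaka]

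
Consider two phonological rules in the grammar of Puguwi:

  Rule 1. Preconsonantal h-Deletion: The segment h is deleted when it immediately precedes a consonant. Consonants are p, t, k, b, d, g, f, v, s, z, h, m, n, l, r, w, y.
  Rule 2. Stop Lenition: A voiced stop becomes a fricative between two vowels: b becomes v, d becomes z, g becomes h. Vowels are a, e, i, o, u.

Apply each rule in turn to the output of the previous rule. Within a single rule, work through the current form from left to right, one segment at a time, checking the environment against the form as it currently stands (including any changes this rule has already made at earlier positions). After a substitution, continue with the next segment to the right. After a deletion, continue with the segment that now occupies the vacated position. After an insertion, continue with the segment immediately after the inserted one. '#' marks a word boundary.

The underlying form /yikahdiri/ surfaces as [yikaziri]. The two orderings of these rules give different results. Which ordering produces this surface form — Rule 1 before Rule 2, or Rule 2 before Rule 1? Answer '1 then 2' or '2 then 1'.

1 then 2

Order 1 then 2:
  1 Preconsonantal h-Deletion: [yikahdiri] → [yikadiri]
  2 Stop Lenition: [yikadiri] → [yikaziri]
  result: [yikaziri]
Order 2 then 1:
  2 Stop Lenition: no change — [yikahdiri]
  1 Preconsonantal h-Deletion: [yikahdiri] → [yikadiri]
  result: [yikadiri]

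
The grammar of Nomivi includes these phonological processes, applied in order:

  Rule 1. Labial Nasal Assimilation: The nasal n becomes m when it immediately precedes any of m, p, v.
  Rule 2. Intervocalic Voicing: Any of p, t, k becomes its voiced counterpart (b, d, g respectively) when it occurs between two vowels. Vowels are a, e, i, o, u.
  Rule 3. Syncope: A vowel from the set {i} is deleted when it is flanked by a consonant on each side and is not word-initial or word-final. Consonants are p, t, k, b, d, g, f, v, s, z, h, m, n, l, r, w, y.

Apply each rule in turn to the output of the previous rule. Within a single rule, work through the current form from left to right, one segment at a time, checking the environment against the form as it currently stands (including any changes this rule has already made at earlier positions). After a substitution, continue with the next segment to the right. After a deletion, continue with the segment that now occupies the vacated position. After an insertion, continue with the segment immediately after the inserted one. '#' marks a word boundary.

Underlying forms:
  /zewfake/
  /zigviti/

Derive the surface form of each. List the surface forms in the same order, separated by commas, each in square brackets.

[zewfage], [zgvdi]

/zewfake/:
  Rule 1 Labial Nasal Assimilation: no change — [zewfake]
  Rule 2 Intervocalic Voicing: [zewfake] → [zewfage]
  Rule 3 Syncope: no change — [zewfage]
/zigviti/:
  Rule 1 Labial Nasal Assimilation: no change — [zigviti]
  Rule 2 Intervocalic Voicing: [zigviti] → [zigvidi]
  Rule 3 Syncope: [zigvidi] → [zgvdi]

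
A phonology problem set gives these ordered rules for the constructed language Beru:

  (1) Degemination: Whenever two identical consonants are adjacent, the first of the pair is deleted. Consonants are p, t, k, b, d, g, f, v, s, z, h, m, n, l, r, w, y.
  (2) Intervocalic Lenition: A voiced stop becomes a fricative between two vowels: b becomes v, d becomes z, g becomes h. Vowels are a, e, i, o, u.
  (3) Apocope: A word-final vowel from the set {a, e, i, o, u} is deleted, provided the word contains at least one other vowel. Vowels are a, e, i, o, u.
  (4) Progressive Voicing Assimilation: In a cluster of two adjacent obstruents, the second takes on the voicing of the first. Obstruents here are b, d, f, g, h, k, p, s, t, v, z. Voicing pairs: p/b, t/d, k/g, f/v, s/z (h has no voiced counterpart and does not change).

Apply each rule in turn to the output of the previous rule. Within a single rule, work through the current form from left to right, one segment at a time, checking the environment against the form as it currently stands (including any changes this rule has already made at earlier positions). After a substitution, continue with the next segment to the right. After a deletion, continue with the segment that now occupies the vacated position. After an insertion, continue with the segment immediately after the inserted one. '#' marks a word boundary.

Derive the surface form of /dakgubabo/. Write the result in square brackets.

[dakkuvav]

(1) Degemination: no change — [dakgubabo]
(2) Intervocalic Lenition: [dakgubabo] → [dakguvavo]
(3) Apocope: [dakguvavo] → [dakguvav]
(4) Progressive Voicing Assimilation: [dakguvav] → [dakkuvav]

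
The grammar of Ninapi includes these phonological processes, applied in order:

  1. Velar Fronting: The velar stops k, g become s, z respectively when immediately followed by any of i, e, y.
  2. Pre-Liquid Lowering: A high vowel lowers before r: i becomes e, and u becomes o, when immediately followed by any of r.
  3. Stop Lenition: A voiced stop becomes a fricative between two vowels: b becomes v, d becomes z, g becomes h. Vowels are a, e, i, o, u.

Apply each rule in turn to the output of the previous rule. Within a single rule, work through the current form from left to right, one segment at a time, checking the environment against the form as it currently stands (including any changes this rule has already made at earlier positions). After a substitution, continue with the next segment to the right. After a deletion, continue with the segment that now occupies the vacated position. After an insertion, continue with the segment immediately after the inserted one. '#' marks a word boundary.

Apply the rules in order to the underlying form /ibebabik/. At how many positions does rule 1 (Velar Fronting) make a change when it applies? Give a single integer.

0

1 Velar Fronting: no change — [ibebabik]
2 Pre-Liquid Lowering: no change — [ibebabik]
3 Stop Lenition: [ibebabik] → [ivevavik]
Rule 1 changed 0 position(s).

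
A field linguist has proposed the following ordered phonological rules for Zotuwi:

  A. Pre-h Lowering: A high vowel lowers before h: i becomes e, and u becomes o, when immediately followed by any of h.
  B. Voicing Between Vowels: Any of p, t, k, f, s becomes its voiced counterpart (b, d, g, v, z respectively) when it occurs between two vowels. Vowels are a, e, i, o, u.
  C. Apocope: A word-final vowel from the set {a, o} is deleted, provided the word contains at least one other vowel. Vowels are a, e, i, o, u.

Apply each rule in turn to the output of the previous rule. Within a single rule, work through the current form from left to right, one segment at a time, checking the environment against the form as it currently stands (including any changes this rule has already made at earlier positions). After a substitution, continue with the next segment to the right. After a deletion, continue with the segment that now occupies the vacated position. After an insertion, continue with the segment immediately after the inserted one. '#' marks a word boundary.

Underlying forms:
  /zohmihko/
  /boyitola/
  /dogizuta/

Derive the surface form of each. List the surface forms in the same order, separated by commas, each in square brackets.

[zohmehk], [boyidol], [dogizud]

/zohmihko/:
  A Pre-h Lowering: [zohmihko] → [zohmehko]
  B Voicing Between Vowels: no change — [zohmehko]
  C Apocope: [zohmehko] → [zohmehk]
/boyitola/:
  A Pre-h Lowering: no change — [boyitola]
  B Voicing Between Vowels: [boyitola] → [boyidola]
  C Apocope: [boyidola] → [boyidol]
/dogizuta/:
  A Pre-h Lowering: no change — [dogizuta]
  B Voicing Between Vowels: [dogizuta] → [dogizuda]
  C Apocope: [dogizuda] → [dogizud]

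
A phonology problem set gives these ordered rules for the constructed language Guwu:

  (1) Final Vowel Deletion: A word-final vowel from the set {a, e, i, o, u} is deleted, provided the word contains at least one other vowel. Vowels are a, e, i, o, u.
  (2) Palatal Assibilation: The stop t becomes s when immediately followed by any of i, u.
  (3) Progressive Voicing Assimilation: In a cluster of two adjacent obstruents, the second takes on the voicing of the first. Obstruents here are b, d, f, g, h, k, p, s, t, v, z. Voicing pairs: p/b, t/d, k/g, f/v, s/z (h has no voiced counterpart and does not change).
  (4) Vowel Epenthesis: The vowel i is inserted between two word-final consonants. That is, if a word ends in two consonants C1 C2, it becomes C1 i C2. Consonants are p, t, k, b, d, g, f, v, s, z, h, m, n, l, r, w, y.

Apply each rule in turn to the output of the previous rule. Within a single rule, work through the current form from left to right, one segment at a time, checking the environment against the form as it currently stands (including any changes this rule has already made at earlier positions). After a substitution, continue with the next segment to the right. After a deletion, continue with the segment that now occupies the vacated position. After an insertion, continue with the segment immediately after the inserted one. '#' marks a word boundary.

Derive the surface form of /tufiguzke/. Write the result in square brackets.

[sufiguzig]

(1) Final Vowel Deletion: [tufiguzke] → [tufiguzk]
(2) Palatal Assibilation: [tufiguzk] → [sufiguzk]
(3) Progressive Voicing Assimilation: [sufiguzk] → [sufiguzg]
(4) Vowel Epenthesis: [sufiguzg] → [sufiguzig]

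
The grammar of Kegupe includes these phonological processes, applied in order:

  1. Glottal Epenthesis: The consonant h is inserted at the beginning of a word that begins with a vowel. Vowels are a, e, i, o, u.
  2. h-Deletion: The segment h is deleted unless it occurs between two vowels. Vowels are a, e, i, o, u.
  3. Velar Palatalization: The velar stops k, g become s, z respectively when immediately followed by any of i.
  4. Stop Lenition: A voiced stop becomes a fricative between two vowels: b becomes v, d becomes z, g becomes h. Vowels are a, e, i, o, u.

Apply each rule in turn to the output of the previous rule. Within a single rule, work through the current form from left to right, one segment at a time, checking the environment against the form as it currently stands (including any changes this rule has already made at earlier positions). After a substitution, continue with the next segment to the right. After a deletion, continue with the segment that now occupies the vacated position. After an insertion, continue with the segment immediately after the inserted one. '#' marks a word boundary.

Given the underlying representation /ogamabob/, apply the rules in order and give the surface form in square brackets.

1 Glottal Epenthesis: [ogamabob] → [hogamabob]
2 h-Deletion: [hogamabob] → [ogamabob]
3 Velar Palatalization: no change — [ogamabob]
4 Stop Lenition: [ogamabob] → [ohamavob]

[ohamavob]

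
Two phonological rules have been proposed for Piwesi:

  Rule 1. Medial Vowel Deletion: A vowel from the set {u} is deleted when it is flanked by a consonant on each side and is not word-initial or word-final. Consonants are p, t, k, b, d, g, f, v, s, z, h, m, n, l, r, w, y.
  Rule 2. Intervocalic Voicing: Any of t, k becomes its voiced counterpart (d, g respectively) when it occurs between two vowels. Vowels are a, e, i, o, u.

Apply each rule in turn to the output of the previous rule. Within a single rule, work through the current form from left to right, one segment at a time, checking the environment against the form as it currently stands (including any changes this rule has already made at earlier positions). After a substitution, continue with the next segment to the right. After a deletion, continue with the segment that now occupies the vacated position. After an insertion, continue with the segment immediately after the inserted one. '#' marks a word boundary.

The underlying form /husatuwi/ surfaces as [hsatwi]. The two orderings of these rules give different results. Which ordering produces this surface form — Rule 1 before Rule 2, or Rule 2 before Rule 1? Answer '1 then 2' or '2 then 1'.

1 then 2

Order 1 then 2:
  1 Medial Vowel Deletion: [husatuwi] → [hsatwi]
  2 Intervocalic Voicing: no change — [hsatwi]
  result: [hsatwi]
Order 2 then 1:
  2 Intervocalic Voicing: [husatuwi] → [husaduwi]
  1 Medial Vowel Deletion: [husaduwi] → [hsadwi]
  result: [hsadwi]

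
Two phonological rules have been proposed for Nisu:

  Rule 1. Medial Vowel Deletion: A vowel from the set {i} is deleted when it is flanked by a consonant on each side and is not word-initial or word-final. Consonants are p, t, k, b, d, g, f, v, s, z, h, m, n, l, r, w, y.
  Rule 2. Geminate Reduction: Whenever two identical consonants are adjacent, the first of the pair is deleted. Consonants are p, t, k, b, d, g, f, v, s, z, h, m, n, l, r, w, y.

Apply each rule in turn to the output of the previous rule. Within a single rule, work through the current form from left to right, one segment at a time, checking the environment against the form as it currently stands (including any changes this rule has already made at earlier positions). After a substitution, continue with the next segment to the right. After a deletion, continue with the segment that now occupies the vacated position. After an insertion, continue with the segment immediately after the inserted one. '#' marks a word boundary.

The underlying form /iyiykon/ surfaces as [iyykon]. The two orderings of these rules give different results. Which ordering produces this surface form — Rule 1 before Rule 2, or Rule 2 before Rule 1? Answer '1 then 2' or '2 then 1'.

2 then 1

Order 1 then 2:
  1 Medial Vowel Deletion: [iyiykon] → [iyykon]
  2 Geminate Reduction: [iyykon] → [iykon]
  result: [iykon]
Order 2 then 1:
  2 Geminate Reduction: no change — [iyiykon]
  1 Medial Vowel Deletion: [iyiykon] → [iyykon]
  result: [iyykon]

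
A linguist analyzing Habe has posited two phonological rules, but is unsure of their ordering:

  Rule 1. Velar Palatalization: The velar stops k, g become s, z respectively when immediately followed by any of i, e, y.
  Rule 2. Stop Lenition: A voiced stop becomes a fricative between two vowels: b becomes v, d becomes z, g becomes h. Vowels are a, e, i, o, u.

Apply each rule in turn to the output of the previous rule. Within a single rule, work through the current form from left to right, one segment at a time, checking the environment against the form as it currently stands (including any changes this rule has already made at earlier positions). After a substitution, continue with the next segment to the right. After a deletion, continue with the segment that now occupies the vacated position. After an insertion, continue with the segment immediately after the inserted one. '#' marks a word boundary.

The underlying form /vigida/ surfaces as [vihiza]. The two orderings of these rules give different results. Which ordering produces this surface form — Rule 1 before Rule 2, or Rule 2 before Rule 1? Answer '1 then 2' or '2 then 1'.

2 then 1

Order 1 then 2:
  1 Velar Palatalization: [vigida] → [vizida]
  2 Stop Lenition: [vizida] → [viziza]
  result: [viziza]
Order 2 then 1:
  2 Stop Lenition: [vigida] → [vihiza]
  1 Velar Palatalization: no change — [vihiza]
  result: [vihiza]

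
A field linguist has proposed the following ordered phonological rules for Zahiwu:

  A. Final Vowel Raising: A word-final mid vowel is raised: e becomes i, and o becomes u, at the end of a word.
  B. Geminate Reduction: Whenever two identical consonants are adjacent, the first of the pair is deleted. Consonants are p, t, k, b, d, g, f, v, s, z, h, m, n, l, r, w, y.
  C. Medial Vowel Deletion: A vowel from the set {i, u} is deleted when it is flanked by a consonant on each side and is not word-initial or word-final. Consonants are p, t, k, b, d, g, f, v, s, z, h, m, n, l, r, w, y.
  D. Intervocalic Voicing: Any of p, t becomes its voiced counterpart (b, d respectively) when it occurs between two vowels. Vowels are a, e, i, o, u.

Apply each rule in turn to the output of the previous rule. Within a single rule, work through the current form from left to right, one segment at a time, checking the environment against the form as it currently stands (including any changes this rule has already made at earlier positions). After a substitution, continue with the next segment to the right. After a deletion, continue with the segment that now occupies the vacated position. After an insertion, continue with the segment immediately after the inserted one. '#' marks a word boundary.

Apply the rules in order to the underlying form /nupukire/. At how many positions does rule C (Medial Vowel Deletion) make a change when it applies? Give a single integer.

A Final Vowel Raising: [nupukire] → [nupukiri]
B Geminate Reduction: no change — [nupukiri]
C Medial Vowel Deletion: [nupukiri] → [npkri]
D Intervocalic Voicing: no change — [npkri]
Rule C changed 3 position(s).

3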